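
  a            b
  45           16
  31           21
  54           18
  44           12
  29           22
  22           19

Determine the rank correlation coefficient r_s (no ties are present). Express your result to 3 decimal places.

Rank a: 5, 3, 6, 4, 2, 1
Rank b: 2, 5, 3, 1, 6, 4
d = rank(a) − rank(b): 3, -2, 3, 3, -4, -3; Σd² = 56
ρ = 1 − 6Σd² / [n(n²−1)] = 1 − 6×56 / (6×35) = 1 − 336/210 ≈ -0.600

-0.600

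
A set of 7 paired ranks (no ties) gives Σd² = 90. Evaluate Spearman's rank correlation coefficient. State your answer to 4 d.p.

-0.6071

ρ = 1 − 6Σd² / [n(n²−1)] = 1 − 6×90 / (7×48)
  = 1 − 540/336 = 1 − 1.60714 ≈ -0.6071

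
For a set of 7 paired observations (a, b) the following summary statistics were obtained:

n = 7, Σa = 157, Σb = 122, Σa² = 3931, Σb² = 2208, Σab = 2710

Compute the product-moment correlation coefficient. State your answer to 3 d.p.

-0.144

r = (nΣab − ΣaΣb) / √[(nΣa² − (Σa)²)(nΣb² − (Σb)²)]
Numerator: 7×2710 − 157×122 = -184
Denominator: √[(27517 − 24649)(15456 − 14884)] = √[2868 × 572] = 1280.8185
r = -184 / 1280.8185 ≈ -0.144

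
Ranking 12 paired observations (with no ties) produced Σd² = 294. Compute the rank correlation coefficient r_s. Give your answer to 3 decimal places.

-0.028

ρ = 1 − 6Σd² / [n(n²−1)] = 1 − 6×294 / (12×143)
  = 1 − 1764/1716 = 1 − 1.0280 ≈ -0.028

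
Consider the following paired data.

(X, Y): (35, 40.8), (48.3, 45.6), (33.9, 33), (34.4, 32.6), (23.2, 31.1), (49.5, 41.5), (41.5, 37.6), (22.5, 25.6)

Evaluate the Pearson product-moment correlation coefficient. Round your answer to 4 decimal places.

0.8850

n = 8, ΣX = 288.3, ΣY = 287.8, ΣX² = 11107.45, ΣY² = 10654.34, ΣXY = 10782.79
nΣXY − ΣXΣY = 86262.32 − 82972.74 = 3289.58
nΣX² − (ΣX)² = 88859.6 − 83116.89 = 5742.71; nΣY² − (ΣY)² = 85234.72 − 82828.84 = 2405.88
r = 3289.58 / √(5742.71 × 2405.88) = 3289.58 / 3717.0245 ≈ 0.8850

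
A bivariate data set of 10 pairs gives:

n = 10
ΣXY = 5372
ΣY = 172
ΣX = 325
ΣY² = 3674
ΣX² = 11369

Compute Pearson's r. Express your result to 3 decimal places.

r = (nΣXY − ΣXΣY) / √[(nΣX² − (ΣX)²)(nΣY² − (ΣY)²)]
Numerator: 10×5372 − 325×172 = -2180
Denominator: √[(113690 − 105625)(36740 − 29584)] = √[8065 × 7156] = 7596.9165
r = -2180 / 7596.9165 ≈ -0.287

-0.287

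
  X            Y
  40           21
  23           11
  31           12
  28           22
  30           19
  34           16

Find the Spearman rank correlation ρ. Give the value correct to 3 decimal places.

Rank X: 6, 1, 4, 2, 3, 5
Rank Y: 5, 1, 2, 6, 4, 3
d = rank(X) − rank(Y): 1, 0, 2, -4, -1, 2; Σd² = 26
ρ = 1 − 6Σd² / [n(n²−1)] = 1 − 6×26 / (6×35) = 1 − 156/210 ≈ 0.257

0.257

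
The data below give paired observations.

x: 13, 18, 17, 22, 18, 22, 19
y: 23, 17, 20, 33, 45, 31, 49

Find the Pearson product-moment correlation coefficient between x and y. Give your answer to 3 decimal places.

n = 7, Σx = 129, Σy = 218, Σx² = 2435, Σy² = 7694, Σxy = 4094
nΣxy − ΣxΣy = 28658 − 28122 = 536
nΣx² − (Σx)² = 17045 − 16641 = 404; nΣy² − (Σy)² = 53858 − 47524 = 6334
r = 536 / √(404 × 6334) = 536 / 1599.6675 ≈ 0.335

0.335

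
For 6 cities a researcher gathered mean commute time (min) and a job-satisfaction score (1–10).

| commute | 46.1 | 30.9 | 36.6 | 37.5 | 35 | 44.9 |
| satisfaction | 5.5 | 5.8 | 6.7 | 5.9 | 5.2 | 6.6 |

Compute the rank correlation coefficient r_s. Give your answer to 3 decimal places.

Rank commute: 6, 1, 3, 4, 2, 5
Rank satisfaction: 2, 3, 6, 4, 1, 5
d = rank(commute) − rank(satisfaction): 4, -2, -3, 0, 1, 0; Σd² = 30
ρ = 1 − 6Σd² / [n(n²−1)] = 1 − 6×30 / (6×35) = 1 − 180/210 ≈ 0.143

0.143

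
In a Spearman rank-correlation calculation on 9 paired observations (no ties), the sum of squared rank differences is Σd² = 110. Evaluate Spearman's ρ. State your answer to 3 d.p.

ρ = 1 − 6Σd² / [n(n²−1)] = 1 − 6×110 / (9×80)
  = 1 − 660/720 = 1 − 0.9167 ≈ 0.083

0.083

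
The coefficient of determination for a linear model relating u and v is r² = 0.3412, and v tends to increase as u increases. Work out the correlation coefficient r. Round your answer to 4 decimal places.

0.5841

|r| = √0.3412 = 0.5841
The association is positive, so r = 0.5841.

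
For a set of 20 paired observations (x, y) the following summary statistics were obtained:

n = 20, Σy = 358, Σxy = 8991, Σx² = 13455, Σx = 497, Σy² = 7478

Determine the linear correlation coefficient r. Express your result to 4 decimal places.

0.0871

r = (nΣxy − ΣxΣy) / √[(nΣx² − (Σx)²)(nΣy² − (Σy)²)]
Numerator: 20×8991 − 497×358 = 1894
Denominator: √[(269100 − 247009)(149560 − 128164)] = √[22091 × 21396] = 21740.7230
r = 1894 / 21740.7230 ≈ 0.0871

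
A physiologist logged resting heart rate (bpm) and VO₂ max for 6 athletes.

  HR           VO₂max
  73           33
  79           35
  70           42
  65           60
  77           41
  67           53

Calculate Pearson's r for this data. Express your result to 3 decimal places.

-0.833

n = 6, Σx = 431, Σy = 264, Σx² = 31113, Σy² = 12168, Σxy = 18722
nΣxy − ΣxΣy = 112332 − 113784 = -1452
nΣx² − (Σx)² = 186678 − 185761 = 917; nΣy² − (Σy)² = 73008 − 69696 = 3312
r = -1452 / √(917 × 3312) = -1452 / 1742.7289 ≈ -0.833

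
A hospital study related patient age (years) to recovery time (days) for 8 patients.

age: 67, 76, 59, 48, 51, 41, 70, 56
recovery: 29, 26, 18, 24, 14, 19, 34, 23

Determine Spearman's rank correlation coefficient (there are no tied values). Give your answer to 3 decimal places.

Rank age: 6, 8, 5, 2, 3, 1, 7, 4
Rank recovery: 7, 6, 2, 5, 1, 3, 8, 4
d = rank(age) − rank(recovery): -1, 2, 3, -3, 2, -2, -1, 0; Σd² = 32
ρ = 1 − 6Σd² / [n(n²−1)] = 1 − 6×32 / (8×63) = 1 − 192/504 ≈ 0.619

0.619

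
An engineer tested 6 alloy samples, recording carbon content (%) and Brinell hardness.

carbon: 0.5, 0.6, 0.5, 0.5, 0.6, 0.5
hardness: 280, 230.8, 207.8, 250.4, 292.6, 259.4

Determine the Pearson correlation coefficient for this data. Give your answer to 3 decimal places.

0.203

n = 6, Σx = 3.2, Σy = 1521, Σx² = 1.72, Σy² = 390452.76, Σxy = 812.84
nΣxy − ΣxΣy = 4877.04 − 4867.2 = 9.84
nΣx² − (Σx)² = 10.32 − 10.24 = 0.08; nΣy² − (Σy)² = 2342716.56 − 2313441 = 29275.56
r = 9.84 / √(0.08 × 29275.56) = 9.84 / 48.3947 ≈ 0.203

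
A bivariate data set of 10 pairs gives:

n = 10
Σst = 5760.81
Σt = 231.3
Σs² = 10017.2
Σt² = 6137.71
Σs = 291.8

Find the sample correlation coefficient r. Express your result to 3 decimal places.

-0.909

r = (nΣst − ΣsΣt) / √[(nΣs² − (Σs)²)(nΣt² − (Σt)²)]
Numerator: 10×5760.81 − 291.8×231.3 = -9885.24
Denominator: √[(100172 − 85147.24)(61377.1 − 53499.69)] = √[15024.76 × 7877.41] = 10879.1633
r = -9885.24 / 10879.1633 ≈ -0.909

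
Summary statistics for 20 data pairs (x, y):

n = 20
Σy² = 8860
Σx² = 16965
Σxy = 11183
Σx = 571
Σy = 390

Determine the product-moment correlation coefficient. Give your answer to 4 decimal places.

0.0532

r = (nΣxy − ΣxΣy) / √[(nΣx² − (Σx)²)(nΣy² − (Σy)²)]
Numerator: 20×11183 − 571×390 = 970
Denominator: √[(339300 − 326041)(177200 − 152100)] = √[13259 × 25100] = 18242.8315
r = 970 / 18242.8315 ≈ 0.0532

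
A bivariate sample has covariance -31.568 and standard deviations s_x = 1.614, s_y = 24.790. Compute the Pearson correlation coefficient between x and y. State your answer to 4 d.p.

r = Cov(x,y) / (s_x · s_y) = -31.568 / (1.614 × 24.790)
  = -31.568 / 40.0111 ≈ -0.7890

-0.7890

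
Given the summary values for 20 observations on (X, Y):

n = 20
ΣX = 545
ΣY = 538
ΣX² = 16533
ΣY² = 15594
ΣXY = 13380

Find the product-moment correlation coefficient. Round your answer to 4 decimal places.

r = (nΣXY − ΣXΣY) / √[(nΣX² − (ΣX)²)(nΣY² − (ΣY)²)]
Numerator: 20×13380 − 545×538 = -25610
Denominator: √[(330660 − 297025)(311880 − 289444)] = √[33635 × 22436] = 27470.6181
r = -25610 / 27470.6181 ≈ -0.9323

-0.9323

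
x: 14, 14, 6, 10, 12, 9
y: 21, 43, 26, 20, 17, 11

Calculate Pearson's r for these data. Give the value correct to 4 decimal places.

0.3499

n = 6, Σx = 65, Σy = 138, Σx² = 753, Σy² = 3776, Σxy = 1555
nΣxy − ΣxΣy = 9330 − 8970 = 360
nΣx² − (Σx)² = 4518 − 4225 = 293; nΣy² − (Σy)² = 22656 − 19044 = 3612
r = 360 / √(293 × 3612) = 360 / 1028.7449 ≈ 0.3499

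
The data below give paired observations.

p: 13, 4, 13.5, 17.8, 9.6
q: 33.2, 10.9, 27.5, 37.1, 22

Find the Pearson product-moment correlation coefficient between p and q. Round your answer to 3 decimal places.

0.969

n = 5, Σp = 57.9, Σq = 130.7, Σp² = 776.25, Σq² = 3837.71, Σpq = 1718.03
nΣpq − ΣpΣq = 8590.15 − 7567.53 = 1022.62
nΣp² − (Σp)² = 3881.25 − 3352.41 = 528.84; nΣq² − (Σq)² = 19188.55 − 17082.49 = 2106.06
r = 1022.62 / √(528.84 × 2106.06) = 1022.62 / 1055.3524 ≈ 0.969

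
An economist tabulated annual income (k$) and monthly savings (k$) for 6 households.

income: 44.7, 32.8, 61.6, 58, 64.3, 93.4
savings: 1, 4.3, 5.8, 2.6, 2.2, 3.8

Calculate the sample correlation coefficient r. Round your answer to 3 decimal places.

0.145

n = 6, Σx = 354.8, Σy = 19.7, Σx² = 23090.54, Σy² = 79.17, Σxy = 1190.2
nΣxy − ΣxΣy = 7141.2 − 6989.56 = 151.64
nΣx² − (Σx)² = 138543.24 − 125883.04 = 12660.2; nΣy² − (Σy)² = 475.02 − 388.09 = 86.93
r = 151.64 / √(12660.2 × 86.93) = 151.64 / 1049.0716 ≈ 0.145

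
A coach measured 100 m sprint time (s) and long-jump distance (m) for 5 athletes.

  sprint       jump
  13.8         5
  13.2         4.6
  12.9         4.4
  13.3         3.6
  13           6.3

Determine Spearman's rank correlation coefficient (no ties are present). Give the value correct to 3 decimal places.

0.000

Rank sprint: 5, 3, 1, 4, 2
Rank jump: 4, 3, 2, 1, 5
d = rank(sprint) − rank(jump): 1, 0, -1, 3, -3; Σd² = 20
ρ = 1 − 6Σd² / [n(n²−1)] = 1 − 6×20 / (5×24) = 1 − 120/120 ≈ 0.000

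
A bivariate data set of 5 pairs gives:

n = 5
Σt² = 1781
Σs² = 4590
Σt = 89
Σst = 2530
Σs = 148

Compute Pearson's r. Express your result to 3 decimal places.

-0.515

r = (nΣst − ΣsΣt) / √[(nΣs² − (Σs)²)(nΣt² − (Σt)²)]
Numerator: 5×2530 − 148×89 = -522
Denominator: √[(22950 − 21904)(8905 − 7921)] = √[1046 × 984] = 1014.5265
r = -522 / 1014.5265 ≈ -0.515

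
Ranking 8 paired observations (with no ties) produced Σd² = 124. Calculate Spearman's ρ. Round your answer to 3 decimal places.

-0.476

ρ = 1 − 6Σd² / [n(n²−1)] = 1 − 6×124 / (8×63)
  = 1 − 744/504 = 1 − 1.4762 ≈ -0.476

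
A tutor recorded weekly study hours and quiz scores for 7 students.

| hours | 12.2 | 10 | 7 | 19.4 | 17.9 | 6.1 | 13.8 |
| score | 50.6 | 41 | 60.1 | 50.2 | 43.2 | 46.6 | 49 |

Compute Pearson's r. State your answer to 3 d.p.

n = 7, Σx = 86.4, Σy = 340.7, Σx² = 1222.26, Σy² = 16812.21, Σxy = 4155.64
nΣxy − ΣxΣy = 29089.48 − 29436.48 = -347
nΣx² − (Σx)² = 8555.82 − 7464.96 = 1090.86; nΣy² − (Σy)² = 117685.47 − 116076.49 = 1608.98
r = -347 / √(1090.86 × 1608.98) = -347 / 1324.8290 ≈ -0.262

-0.262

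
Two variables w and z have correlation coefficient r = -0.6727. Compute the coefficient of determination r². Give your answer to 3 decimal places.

r² = (-0.6727)² = 0.453

0.453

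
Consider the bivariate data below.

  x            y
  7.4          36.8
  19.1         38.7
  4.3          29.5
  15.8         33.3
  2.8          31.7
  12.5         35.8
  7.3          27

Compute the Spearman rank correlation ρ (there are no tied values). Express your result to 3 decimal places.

0.714

Rank x: 4, 7, 2, 6, 1, 5, 3
Rank y: 6, 7, 2, 4, 3, 5, 1
d = rank(x) − rank(y): -2, 0, 0, 2, -2, 0, 2; Σd² = 16
ρ = 1 − 6Σd² / [n(n²−1)] = 1 − 6×16 / (7×48) = 1 − 96/336 ≈ 0.714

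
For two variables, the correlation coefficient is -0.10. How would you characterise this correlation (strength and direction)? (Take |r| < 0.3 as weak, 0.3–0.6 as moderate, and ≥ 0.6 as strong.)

weak negative

r = -0.10 < 0 so the relationship is negative.
|r| = 0.10, which falls in the weak range.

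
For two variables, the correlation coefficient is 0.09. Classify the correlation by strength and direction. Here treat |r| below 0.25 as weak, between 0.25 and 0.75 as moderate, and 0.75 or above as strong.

weak positive

r = 0.09 > 0 so the relationship is positive.
|r| = 0.09, which falls in the weak range.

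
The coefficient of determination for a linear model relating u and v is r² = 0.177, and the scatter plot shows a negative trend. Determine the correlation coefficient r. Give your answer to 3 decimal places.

|r| = √0.177 = 0.421
The association is negative, so r = −0.421.

-0.421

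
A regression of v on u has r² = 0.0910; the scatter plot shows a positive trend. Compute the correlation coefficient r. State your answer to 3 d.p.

|r| = √0.0910 = 0.302
The association is positive, so r = 0.302.

0.302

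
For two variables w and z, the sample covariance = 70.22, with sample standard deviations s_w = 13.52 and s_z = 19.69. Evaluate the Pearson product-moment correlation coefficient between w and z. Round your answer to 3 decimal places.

r = Cov(w,z) / (s_w · s_z) = 70.22 / (13.52 × 19.69)
  = 70.22 / 266.2088 ≈ 0.264

0.264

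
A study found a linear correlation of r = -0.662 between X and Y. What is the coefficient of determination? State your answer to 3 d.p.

0.438

r² = (-0.662)² = 0.438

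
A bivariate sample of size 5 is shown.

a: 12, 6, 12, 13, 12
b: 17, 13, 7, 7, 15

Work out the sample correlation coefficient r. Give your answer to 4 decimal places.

n = 5, Σa = 55, Σb = 59, Σa² = 637, Σb² = 781, Σab = 637
nΣab − ΣaΣb = 3185 − 3245 = -60
nΣa² − (Σa)² = 3185 − 3025 = 160; nΣb² − (Σb)² = 3905 − 3481 = 424
r = -60 / √(160 × 424) = -60 / 260.4611 ≈ -0.2304

-0.2304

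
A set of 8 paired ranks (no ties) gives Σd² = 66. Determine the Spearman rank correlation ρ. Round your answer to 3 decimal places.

ρ = 1 − 6Σd² / [n(n²−1)] = 1 − 6×66 / (8×63)
  = 1 − 396/504 = 1 − 0.7857 ≈ 0.214

0.214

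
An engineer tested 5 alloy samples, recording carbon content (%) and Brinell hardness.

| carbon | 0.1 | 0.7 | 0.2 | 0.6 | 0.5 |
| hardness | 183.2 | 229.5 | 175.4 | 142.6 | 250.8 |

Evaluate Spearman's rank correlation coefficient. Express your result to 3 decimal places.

0.100

Rank carbon: 1, 5, 2, 4, 3
Rank hardness: 3, 4, 2, 1, 5
d = rank(carbon) − rank(hardness): -2, 1, 0, 3, -2; Σd² = 18
ρ = 1 − 6Σd² / [n(n²−1)] = 1 − 6×18 / (5×24) = 1 − 108/120 ≈ 0.100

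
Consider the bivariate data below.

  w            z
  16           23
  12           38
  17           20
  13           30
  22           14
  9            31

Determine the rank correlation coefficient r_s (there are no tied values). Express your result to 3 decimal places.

-0.943

Rank w: 4, 2, 5, 3, 6, 1
Rank z: 3, 6, 2, 4, 1, 5
d = rank(w) − rank(z): 1, -4, 3, -1, 5, -4; Σd² = 68
ρ = 1 − 6Σd² / [n(n²−1)] = 1 − 6×68 / (6×35) = 1 − 408/210 ≈ -0.943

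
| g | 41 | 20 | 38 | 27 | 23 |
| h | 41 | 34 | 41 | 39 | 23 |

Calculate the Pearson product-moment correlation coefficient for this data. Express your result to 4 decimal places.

0.6983

n = 5, Σg = 149, Σh = 178, Σg² = 4783, Σh² = 6568, Σgh = 5501
nΣgh − ΣgΣh = 27505 − 26522 = 983
nΣg² − (Σg)² = 23915 − 22201 = 1714; nΣh² − (Σh)² = 32840 − 31684 = 1156
r = 983 / √(1714 × 1156) = 983 / 1407.6164 ≈ 0.6983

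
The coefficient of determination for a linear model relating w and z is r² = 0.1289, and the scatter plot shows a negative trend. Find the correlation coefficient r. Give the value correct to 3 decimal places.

|r| = √0.1289 = 0.359
The association is negative, so r = −0.359.

-0.359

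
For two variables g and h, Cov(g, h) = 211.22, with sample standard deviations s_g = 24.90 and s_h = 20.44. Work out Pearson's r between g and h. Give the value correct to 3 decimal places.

0.415

r = Cov(g,h) / (s_g · s_h) = 211.22 / (24.90 × 20.44)
  = 211.22 / 508.9560 ≈ 0.415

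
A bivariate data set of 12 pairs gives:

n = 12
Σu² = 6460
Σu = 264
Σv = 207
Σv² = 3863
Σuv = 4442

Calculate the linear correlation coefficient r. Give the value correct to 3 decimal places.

-0.257

r = (nΣuv − ΣuΣv) / √[(nΣu² − (Σu)²)(nΣv² − (Σv)²)]
Numerator: 12×4442 − 264×207 = -1344
Denominator: √[(77520 − 69696)(46356 − 42849)] = √[7824 × 3507] = 5238.2027
r = -1344 / 5238.2027 ≈ -0.257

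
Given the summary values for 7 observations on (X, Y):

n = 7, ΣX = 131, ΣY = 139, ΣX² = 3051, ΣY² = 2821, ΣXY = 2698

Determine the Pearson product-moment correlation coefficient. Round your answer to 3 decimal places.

0.506

r = (nΣXY − ΣXΣY) / √[(nΣX² − (ΣX)²)(nΣY² − (ΣY)²)]
Numerator: 7×2698 − 131×139 = 677
Denominator: √[(21357 − 17161)(19747 − 19321)] = √[4196 × 426] = 1336.9727
r = 677 / 1336.9727 ≈ 0.506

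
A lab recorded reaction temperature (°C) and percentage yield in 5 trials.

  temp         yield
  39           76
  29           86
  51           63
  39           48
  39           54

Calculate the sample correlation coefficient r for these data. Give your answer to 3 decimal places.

n = 5, Σx = 197, Σy = 327, Σx² = 8005, Σy² = 22361, Σxy = 12649
nΣxy − ΣxΣy = 63245 − 64419 = -1174
nΣx² − (Σx)² = 40025 − 38809 = 1216; nΣy² − (Σy)² = 111805 − 106929 = 4876
r = -1174 / √(1216 × 4876) = -1174 / 2434.9982 ≈ -0.482

-0.482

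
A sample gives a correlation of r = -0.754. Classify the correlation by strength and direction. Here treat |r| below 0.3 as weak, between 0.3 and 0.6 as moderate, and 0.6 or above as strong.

strong negative

r = -0.754 < 0 so the relationship is negative.
|r| = 0.754, which falls in the strong range.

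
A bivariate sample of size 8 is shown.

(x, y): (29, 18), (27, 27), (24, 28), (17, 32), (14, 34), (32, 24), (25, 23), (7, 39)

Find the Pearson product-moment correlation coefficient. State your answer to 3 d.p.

n = 8, Σx = 175, Σy = 225, Σx² = 4329, Σy² = 6643, Σxy = 4559
nΣxy − ΣxΣy = 36472 − 39375 = -2903
nΣx² − (Σx)² = 34632 − 30625 = 4007; nΣy² − (Σy)² = 53144 − 50625 = 2519
r = -2903 / √(4007 × 2519) = -2903 / 3177.0478 ≈ -0.914

-0.914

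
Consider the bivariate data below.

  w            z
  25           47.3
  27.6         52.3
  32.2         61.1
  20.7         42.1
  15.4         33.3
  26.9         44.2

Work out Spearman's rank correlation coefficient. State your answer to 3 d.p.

0.943

Rank w: 3, 5, 6, 2, 1, 4
Rank z: 4, 5, 6, 2, 1, 3
d = rank(w) − rank(z): -1, 0, 0, 0, 0, 1; Σd² = 2
ρ = 1 − 6Σd² / [n(n²−1)] = 1 − 6×2 / (6×35) = 1 − 12/210 ≈ 0.943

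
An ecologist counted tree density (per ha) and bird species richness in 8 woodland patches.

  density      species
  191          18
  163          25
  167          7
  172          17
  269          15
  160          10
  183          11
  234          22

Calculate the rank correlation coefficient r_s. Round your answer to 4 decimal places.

0.2619

Rank density: 6, 2, 3, 4, 8, 1, 5, 7
Rank species: 6, 8, 1, 5, 4, 2, 3, 7
d = rank(density) − rank(species): 0, -6, 2, -1, 4, -1, 2, 0; Σd² = 62
ρ = 1 − 6Σd² / [n(n²−1)] = 1 − 6×62 / (8×63) = 1 − 372/504 ≈ 0.2619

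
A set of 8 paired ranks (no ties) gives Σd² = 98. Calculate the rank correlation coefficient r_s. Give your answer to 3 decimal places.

ρ = 1 − 6Σd² / [n(n²−1)] = 1 − 6×98 / (8×63)
  = 1 − 588/504 = 1 − 1.1667 ≈ -0.167

-0.167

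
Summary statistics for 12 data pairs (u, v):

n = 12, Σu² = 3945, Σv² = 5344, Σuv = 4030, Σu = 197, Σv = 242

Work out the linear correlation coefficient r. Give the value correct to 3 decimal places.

0.100

r = (nΣuv − ΣuΣv) / √[(nΣu² − (Σu)²)(nΣv² − (Σv)²)]
Numerator: 12×4030 − 197×242 = 686
Denominator: √[(47340 − 38809)(64128 − 58564)] = √[8531 × 5564] = 6889.5924
r = 686 / 6889.5924 ≈ 0.100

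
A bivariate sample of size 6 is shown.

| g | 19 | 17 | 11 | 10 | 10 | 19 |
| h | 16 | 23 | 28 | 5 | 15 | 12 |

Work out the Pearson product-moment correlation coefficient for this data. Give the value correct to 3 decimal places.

0.066

n = 6, Σg = 86, Σh = 99, Σg² = 1332, Σh² = 1963, Σgh = 1431
nΣgh − ΣgΣh = 8586 − 8514 = 72
nΣg² − (Σg)² = 7992 − 7396 = 596; nΣh² − (Σh)² = 11778 − 9801 = 1977
r = 72 / √(596 × 1977) = 72 / 1085.4916 ≈ 0.066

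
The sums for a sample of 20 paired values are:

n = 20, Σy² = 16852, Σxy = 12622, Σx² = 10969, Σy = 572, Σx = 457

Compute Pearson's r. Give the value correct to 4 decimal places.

r = (nΣxy − ΣxΣy) / √[(nΣx² − (Σx)²)(nΣy² − (Σy)²)]
Numerator: 20×12622 − 457×572 = -8964
Denominator: √[(219380 − 208849)(337040 − 327184)] = √[10531 × 9856] = 10187.9113
r = -8964 / 10187.9113 ≈ -0.8799

-0.8799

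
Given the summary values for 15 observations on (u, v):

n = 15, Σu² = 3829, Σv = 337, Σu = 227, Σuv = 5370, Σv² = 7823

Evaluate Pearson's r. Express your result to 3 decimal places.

0.858

r = (nΣuv − ΣuΣv) / √[(nΣu² − (Σu)²)(nΣv² − (Σv)²)]
Numerator: 15×5370 − 227×337 = 4051
Denominator: √[(57435 − 51529)(117345 − 113569)] = √[5906 × 3776] = 4722.3994
r = 4051 / 4722.3994 ≈ 0.858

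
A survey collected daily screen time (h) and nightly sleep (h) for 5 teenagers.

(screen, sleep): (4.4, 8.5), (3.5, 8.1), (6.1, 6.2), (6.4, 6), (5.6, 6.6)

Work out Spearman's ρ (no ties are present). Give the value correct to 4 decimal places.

-0.9000

Rank screen: 2, 1, 4, 5, 3
Rank sleep: 5, 4, 2, 1, 3
d = rank(screen) − rank(sleep): -3, -3, 2, 4, 0; Σd² = 38
ρ = 1 − 6Σd² / [n(n²−1)] = 1 − 6×38 / (5×24) = 1 − 228/120 ≈ -0.9000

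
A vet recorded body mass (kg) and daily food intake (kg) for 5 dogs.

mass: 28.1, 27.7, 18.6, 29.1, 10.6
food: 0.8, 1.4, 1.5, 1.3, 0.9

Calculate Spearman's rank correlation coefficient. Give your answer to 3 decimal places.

Rank mass: 4, 3, 2, 5, 1
Rank food: 1, 4, 5, 3, 2
d = rank(mass) − rank(food): 3, -1, -3, 2, -1; Σd² = 24
ρ = 1 − 6Σd² / [n(n²−1)] = 1 − 6×24 / (5×24) = 1 − 144/120 ≈ -0.200

-0.200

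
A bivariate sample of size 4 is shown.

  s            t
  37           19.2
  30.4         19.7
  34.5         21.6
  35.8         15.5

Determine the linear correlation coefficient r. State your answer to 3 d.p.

n = 4, Σs = 137.7, Σt = 76, Σs² = 4765.05, Σt² = 1463.54, Σst = 2609.38
nΣst − ΣsΣt = 10437.52 − 10465.2 = -27.68
nΣs² − (Σs)² = 19060.2 − 18961.29 = 98.91; nΣt² − (Σt)² = 5854.16 − 5776 = 78.16
r = -27.68 / √(98.91 × 78.16) = -27.68 / 87.9250 ≈ -0.315

-0.315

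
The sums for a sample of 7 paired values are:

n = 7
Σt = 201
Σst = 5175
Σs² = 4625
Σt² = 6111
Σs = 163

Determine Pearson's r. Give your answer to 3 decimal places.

0.932

r = (nΣst − ΣsΣt) / √[(nΣs² − (Σs)²)(nΣt² − (Σt)²)]
Numerator: 7×5175 − 163×201 = 3462
Denominator: √[(32375 − 26569)(42777 − 40401)] = √[5806 × 2376] = 3714.1696
r = 3462 / 3714.1696 ≈ 0.932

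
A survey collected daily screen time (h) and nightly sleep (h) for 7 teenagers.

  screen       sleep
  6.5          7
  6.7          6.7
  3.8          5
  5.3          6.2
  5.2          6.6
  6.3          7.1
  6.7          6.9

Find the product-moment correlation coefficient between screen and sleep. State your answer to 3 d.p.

0.912

n = 7, Σx = 40.5, Σy = 45.5, Σx² = 241.29, Σy² = 298.91, Σxy = 267.53
nΣxy − ΣxΣy = 1872.71 − 1842.75 = 29.96
nΣx² − (Σx)² = 1689.03 − 1640.25 = 48.78; nΣy² − (Σy)² = 2092.37 − 2070.25 = 22.12
r = 29.96 / √(48.78 × 22.12) = 29.96 / 32.8483 ≈ 0.912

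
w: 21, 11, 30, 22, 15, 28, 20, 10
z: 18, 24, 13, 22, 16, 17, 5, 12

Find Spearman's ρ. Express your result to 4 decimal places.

Rank w: 5, 2, 8, 6, 3, 7, 4, 1
Rank z: 6, 8, 3, 7, 4, 5, 1, 2
d = rank(w) − rank(z): -1, -6, 5, -1, -1, 2, 3, -1; Σd² = 78
ρ = 1 − 6Σd² / [n(n²−1)] = 1 − 6×78 / (8×63) = 1 − 468/504 ≈ 0.0714

0.0714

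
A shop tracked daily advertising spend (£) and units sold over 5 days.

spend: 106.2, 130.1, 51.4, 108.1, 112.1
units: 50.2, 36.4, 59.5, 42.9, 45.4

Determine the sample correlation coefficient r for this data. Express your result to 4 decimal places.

-0.9374

n = 5, Σx = 507.9, Σy = 234.4, Σx² = 55098.43, Σy² = 11286.82, Σxy = 22852.01
nΣxy − ΣxΣy = 114260.05 − 119051.76 = -4791.71
nΣx² − (Σx)² = 275492.15 − 257962.41 = 17529.74; nΣy² − (Σy)² = 56434.1 − 54943.36 = 1490.74
r = -4791.71 / √(17529.74 × 1490.74) = -4791.71 / 5111.9746 ≈ -0.9374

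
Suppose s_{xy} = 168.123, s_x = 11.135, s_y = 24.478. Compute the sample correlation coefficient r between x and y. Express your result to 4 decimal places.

0.6168

r = Cov(x,y) / (s_x · s_y) = 168.123 / (11.135 × 24.478)
  = 168.123 / 272.5625 ≈ 0.6168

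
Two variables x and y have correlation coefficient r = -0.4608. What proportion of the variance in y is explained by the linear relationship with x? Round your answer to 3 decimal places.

0.212

r² = (-0.4608)² = 0.212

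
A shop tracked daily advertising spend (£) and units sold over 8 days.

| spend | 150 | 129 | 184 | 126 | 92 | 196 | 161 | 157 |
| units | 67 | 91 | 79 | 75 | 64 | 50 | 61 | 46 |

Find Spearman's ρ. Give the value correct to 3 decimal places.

-0.333

Rank spend: 4, 3, 7, 2, 1, 8, 6, 5
Rank units: 5, 8, 7, 6, 4, 2, 3, 1
d = rank(spend) − rank(units): -1, -5, 0, -4, -3, 6, 3, 4; Σd² = 112
ρ = 1 − 6Σd² / [n(n²−1)] = 1 − 6×112 / (8×63) = 1 − 672/504 ≈ -0.333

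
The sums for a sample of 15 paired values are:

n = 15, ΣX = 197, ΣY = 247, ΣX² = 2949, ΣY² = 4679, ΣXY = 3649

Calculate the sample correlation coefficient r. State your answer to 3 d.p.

r = (nΣXY − ΣXΣY) / √[(nΣX² − (ΣX)²)(nΣY² − (ΣY)²)]
Numerator: 15×3649 − 197×247 = 6076
Denominator: √[(44235 − 38809)(70185 − 61009)] = √[5426 × 9176] = 7056.1304
r = 6076 / 7056.1304 ≈ 0.861

0.861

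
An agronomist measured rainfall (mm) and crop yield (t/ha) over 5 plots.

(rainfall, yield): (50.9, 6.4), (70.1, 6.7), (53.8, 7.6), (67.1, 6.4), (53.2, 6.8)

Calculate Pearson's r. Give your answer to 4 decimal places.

n = 5, Σx = 295.1, Σy = 33.9, Σx² = 17731.91, Σy² = 230.81, Σxy = 1995.51
nΣxy − ΣxΣy = 9977.55 − 10003.89 = -26.34
nΣx² − (Σx)² = 88659.55 − 87084.01 = 1575.54; nΣy² − (Σy)² = 1154.05 − 1149.21 = 4.84
r = -26.34 / √(1575.54 × 4.84) = -26.34 / 87.3248 ≈ -0.3016

-0.3016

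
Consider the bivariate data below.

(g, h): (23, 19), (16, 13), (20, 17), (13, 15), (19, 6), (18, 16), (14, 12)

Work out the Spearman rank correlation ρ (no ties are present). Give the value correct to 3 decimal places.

0.536

Rank g: 7, 3, 6, 1, 5, 4, 2
Rank h: 7, 3, 6, 4, 1, 5, 2
d = rank(g) − rank(h): 0, 0, 0, -3, 4, -1, 0; Σd² = 26
ρ = 1 − 6Σd² / [n(n²−1)] = 1 − 6×26 / (7×48) = 1 − 156/336 ≈ 0.536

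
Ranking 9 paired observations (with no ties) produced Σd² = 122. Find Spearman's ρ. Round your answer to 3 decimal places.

ρ = 1 − 6Σd² / [n(n²−1)] = 1 − 6×122 / (9×80)
  = 1 − 732/720 = 1 − 1.0167 ≈ -0.017

-0.017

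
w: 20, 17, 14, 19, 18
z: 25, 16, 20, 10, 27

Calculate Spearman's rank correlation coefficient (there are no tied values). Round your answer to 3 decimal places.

Rank w: 5, 2, 1, 4, 3
Rank z: 4, 2, 3, 1, 5
d = rank(w) − rank(z): 1, 0, -2, 3, -2; Σd² = 18
ρ = 1 − 6Σd² / [n(n²−1)] = 1 − 6×18 / (5×24) = 1 − 108/120 ≈ 0.100

0.100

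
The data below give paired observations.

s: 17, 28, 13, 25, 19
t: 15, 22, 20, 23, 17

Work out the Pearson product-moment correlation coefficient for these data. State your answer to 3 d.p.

n = 5, Σs = 102, Σt = 97, Σs² = 2228, Σt² = 1927, Σst = 2029
nΣst − ΣsΣt = 10145 − 9894 = 251
nΣs² − (Σs)² = 11140 − 10404 = 736; nΣt² − (Σt)² = 9635 − 9409 = 226
r = 251 / √(736 × 226) = 251 / 407.8431 ≈ 0.615

0.615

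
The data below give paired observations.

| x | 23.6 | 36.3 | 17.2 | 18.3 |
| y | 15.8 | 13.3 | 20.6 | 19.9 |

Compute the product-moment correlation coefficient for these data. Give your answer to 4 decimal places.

-0.9446

n = 4, Σx = 95.4, Σy = 69.6, Σx² = 2505.38, Σy² = 1246.9, Σxy = 1574.16
nΣxy − ΣxΣy = 6296.64 − 6639.84 = -343.2
nΣx² − (Σx)² = 10021.52 − 9101.16 = 920.36; nΣy² − (Σy)² = 4987.6 − 4844.16 = 143.44
r = -343.2 / √(920.36 × 143.44) = -343.2 / 363.3407 ≈ -0.9446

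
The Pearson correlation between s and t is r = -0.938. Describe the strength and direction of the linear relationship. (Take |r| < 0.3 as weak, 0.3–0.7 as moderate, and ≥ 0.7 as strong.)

r = -0.938 < 0 so the relationship is negative.
|r| = 0.938, which falls in the strong range.

strong negative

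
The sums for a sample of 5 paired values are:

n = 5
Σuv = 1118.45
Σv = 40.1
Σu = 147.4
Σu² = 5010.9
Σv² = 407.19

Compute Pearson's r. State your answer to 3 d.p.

r = (nΣuv − ΣuΣv) / √[(nΣu² − (Σu)²)(nΣv² − (Σv)²)]
Numerator: 5×1118.45 − 147.4×40.1 = -318.49
Denominator: √[(25054.5 − 21726.76)(2035.95 − 1608.01)] = √[3327.74 × 427.94] = 1193.3453
r = -318.49 / 1193.3453 ≈ -0.267

-0.267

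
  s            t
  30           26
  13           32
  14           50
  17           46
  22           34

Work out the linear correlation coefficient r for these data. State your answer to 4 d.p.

n = 5, Σs = 96, Σt = 188, Σs² = 2038, Σt² = 7472, Σst = 3426
nΣst − ΣsΣt = 17130 − 18048 = -918
nΣs² − (Σs)² = 10190 − 9216 = 974; nΣt² − (Σt)² = 37360 − 35344 = 2016
r = -918 / √(974 × 2016) = -918 / 1401.2794 ≈ -0.6551

-0.6551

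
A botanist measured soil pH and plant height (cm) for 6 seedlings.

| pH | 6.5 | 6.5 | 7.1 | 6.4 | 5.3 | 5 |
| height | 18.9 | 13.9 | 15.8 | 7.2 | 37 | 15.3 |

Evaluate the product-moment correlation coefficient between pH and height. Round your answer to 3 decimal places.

-0.466

n = 6, Σx = 36.8, Σy = 108.1, Σx² = 228.96, Σy² = 2454.99, Σxy = 644.06
nΣxy − ΣxΣy = 3864.36 − 3978.08 = -113.72
nΣx² − (Σx)² = 1373.76 − 1354.24 = 19.52; nΣy² − (Σy)² = 14729.94 − 11685.61 = 3044.33
r = -113.72 / √(19.52 × 3044.33) = -113.72 / 243.7731 ≈ -0.466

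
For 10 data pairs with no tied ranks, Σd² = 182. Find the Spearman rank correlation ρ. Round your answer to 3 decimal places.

ρ = 1 − 6Σd² / [n(n²−1)] = 1 − 6×182 / (10×99)
  = 1 − 1092/990 = 1 − 1.1030 ≈ -0.103

-0.103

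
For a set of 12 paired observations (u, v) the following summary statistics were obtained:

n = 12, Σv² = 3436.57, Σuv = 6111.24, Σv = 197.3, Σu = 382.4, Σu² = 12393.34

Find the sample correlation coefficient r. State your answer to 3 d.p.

-0.881

r = (nΣuv − ΣuΣv) / √[(nΣu² − (Σu)²)(nΣv² − (Σv)²)]
Numerator: 12×6111.24 − 382.4×197.3 = -2112.64
Denominator: √[(148720.08 − 146229.76)(41238.84 − 38927.29)] = √[2490.32 × 2311.55] = 2399.2706
r = -2112.64 / 2399.2706 ≈ -0.881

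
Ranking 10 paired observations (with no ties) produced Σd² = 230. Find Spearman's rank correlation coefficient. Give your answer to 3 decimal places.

ρ = 1 − 6Σd² / [n(n²−1)] = 1 − 6×230 / (10×99)
  = 1 − 1380/990 = 1 − 1.3939 ≈ -0.394

-0.394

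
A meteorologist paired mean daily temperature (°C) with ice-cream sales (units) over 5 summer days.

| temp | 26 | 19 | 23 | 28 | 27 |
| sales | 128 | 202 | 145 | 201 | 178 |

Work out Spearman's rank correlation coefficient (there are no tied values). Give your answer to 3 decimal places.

Rank temp: 3, 1, 2, 5, 4
Rank sales: 1, 5, 2, 4, 3
d = rank(temp) − rank(sales): 2, -4, 0, 1, 1; Σd² = 22
ρ = 1 − 6Σd² / [n(n²−1)] = 1 − 6×22 / (5×24) = 1 − 132/120 ≈ -0.100

-0.100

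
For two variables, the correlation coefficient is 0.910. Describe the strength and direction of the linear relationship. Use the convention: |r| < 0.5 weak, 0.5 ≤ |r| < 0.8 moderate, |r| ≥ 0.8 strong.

strong positive

r = 0.910 > 0 so the relationship is positive.
|r| = 0.910, which falls in the strong range.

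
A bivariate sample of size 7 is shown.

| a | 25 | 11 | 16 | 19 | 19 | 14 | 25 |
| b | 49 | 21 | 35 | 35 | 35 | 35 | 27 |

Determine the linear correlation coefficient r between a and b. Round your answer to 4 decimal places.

n = 7, Σa = 129, Σb = 237, Σa² = 2545, Σb² = 8471, Σab = 4511
nΣab − ΣaΣb = 31577 − 30573 = 1004
nΣa² − (Σa)² = 17815 − 16641 = 1174; nΣb² − (Σb)² = 59297 − 56169 = 3128
r = 1004 / √(1174 × 3128) = 1004 / 1916.3173 ≈ 0.5239

0.5239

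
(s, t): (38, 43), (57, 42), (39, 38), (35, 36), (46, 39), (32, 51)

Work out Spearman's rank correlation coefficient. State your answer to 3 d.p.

Rank s: 3, 6, 4, 2, 5, 1
Rank t: 5, 4, 2, 1, 3, 6
d = rank(s) − rank(t): -2, 2, 2, 1, 2, -5; Σd² = 42
ρ = 1 − 6Σd² / [n(n²−1)] = 1 − 6×42 / (6×35) = 1 − 252/210 ≈ -0.200

-0.200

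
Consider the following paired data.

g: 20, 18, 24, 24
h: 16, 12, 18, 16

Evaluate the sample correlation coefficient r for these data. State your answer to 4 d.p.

0.8389

n = 4, Σg = 86, Σh = 62, Σg² = 1876, Σh² = 980, Σgh = 1352
nΣgh − ΣgΣh = 5408 − 5332 = 76
nΣg² − (Σg)² = 7504 − 7396 = 108; nΣh² − (Σh)² = 3920 − 3844 = 76
r = 76 / √(108 × 76) = 76 / 90.5980 ≈ 0.8389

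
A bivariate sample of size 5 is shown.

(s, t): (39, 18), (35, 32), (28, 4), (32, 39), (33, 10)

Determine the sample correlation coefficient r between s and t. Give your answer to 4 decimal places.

0.3027

n = 5, Σs = 167, Σt = 103, Σs² = 5643, Σt² = 2985, Σst = 3512
nΣst − ΣsΣt = 17560 − 17201 = 359
nΣs² − (Σs)² = 28215 − 27889 = 326; nΣt² − (Σt)² = 14925 − 10609 = 4316
r = 359 / √(326 × 4316) = 359 / 1186.1771 ≈ 0.3027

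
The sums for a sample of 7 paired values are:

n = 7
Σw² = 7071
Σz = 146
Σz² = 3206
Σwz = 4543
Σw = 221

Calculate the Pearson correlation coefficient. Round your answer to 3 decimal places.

-0.541

r = (nΣwz − ΣwΣz) / √[(nΣw² − (Σw)²)(nΣz² − (Σz)²)]
Numerator: 7×4543 − 221×146 = -465
Denominator: √[(49497 − 48841)(22442 − 21316)] = √[656 × 1126] = 859.4510
r = -465 / 859.4510 ≈ -0.541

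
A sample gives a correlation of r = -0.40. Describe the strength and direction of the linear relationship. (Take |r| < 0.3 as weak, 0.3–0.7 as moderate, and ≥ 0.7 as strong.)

r = -0.40 < 0 so the relationship is negative.
|r| = 0.40, which falls in the moderate range.

moderate negative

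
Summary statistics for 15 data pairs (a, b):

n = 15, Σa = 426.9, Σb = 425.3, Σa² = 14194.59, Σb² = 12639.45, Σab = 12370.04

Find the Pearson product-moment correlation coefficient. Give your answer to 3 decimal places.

r = (nΣab − ΣaΣb) / √[(nΣa² − (Σa)²)(nΣb² − (Σb)²)]
Numerator: 15×12370.04 − 426.9×425.3 = 3990.03
Denominator: √[(212918.85 − 182243.61)(189591.75 − 180880.09)] = √[30675.24 × 8711.66] = 16347.2402
r = 3990.03 / 16347.2402 ≈ 0.244

0.244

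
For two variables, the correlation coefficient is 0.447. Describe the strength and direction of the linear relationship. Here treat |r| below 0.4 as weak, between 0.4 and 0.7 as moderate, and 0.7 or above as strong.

r = 0.447 > 0 so the relationship is positive.
|r| = 0.447, which falls in the moderate range.

moderate positive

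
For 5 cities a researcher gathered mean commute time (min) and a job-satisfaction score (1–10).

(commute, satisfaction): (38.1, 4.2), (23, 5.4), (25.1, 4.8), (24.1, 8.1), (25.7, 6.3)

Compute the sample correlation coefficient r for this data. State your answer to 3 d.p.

-0.573

n = 5, Σx = 136, Σy = 28.8, Σx² = 3851.92, Σy² = 175.14, Σxy = 761.82
nΣxy − ΣxΣy = 3809.1 − 3916.8 = -107.7
nΣx² − (Σx)² = 19259.6 − 18496 = 763.6; nΣy² − (Σy)² = 875.7 − 829.44 = 46.26
r = -107.7 / √(763.6 × 46.26) = -107.7 / 187.9472 ≈ -0.573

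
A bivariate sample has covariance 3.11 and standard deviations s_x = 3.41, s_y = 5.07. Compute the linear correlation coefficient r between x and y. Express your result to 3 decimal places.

0.180

r = Cov(x,y) / (s_x · s_y) = 3.11 / (3.41 × 5.07)
  = 3.11 / 17.2887 ≈ 0.180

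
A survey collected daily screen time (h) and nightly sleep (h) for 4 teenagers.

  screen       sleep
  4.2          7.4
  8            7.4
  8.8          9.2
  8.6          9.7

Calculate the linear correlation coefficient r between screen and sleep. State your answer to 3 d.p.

n = 4, Σx = 29.6, Σy = 33.7, Σx² = 233.04, Σy² = 288.25, Σxy = 254.66
nΣxy − ΣxΣy = 1018.64 − 997.52 = 21.12
nΣx² − (Σx)² = 932.16 − 876.16 = 56; nΣy² − (Σy)² = 1153 − 1135.69 = 17.31
r = 21.12 / √(56 × 17.31) = 21.12 / 31.1345 ≈ 0.678

0.678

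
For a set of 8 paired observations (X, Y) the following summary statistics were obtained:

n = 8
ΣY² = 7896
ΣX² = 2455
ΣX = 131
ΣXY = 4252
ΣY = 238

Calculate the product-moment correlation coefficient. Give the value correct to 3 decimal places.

0.706

r = (nΣXY − ΣXΣY) / √[(nΣX² − (ΣX)²)(nΣY² − (ΣY)²)]
Numerator: 8×4252 − 131×238 = 2838
Denominator: √[(19640 − 17161)(63168 − 56644)] = √[2479 × 6524] = 4021.5664
r = 2838 / 4021.5664 ≈ 0.706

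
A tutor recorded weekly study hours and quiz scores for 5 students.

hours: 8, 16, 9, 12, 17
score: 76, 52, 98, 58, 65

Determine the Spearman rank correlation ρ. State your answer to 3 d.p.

Rank hours: 1, 4, 2, 3, 5
Rank score: 4, 1, 5, 2, 3
d = rank(hours) − rank(score): -3, 3, -3, 1, 2; Σd² = 32
ρ = 1 − 6Σd² / [n(n²−1)] = 1 − 6×32 / (5×24) = 1 − 192/120 ≈ -0.600

-0.600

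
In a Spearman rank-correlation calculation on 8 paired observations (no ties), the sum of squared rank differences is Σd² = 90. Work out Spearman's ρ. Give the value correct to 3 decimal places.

-0.071

ρ = 1 − 6Σd² / [n(n²−1)] = 1 − 6×90 / (8×63)
  = 1 − 540/504 = 1 − 1.0714 ≈ -0.071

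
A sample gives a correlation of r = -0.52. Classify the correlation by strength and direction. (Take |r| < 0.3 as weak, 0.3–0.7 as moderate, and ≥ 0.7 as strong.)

r = -0.52 < 0 so the relationship is negative.
|r| = 0.52, which falls in the moderate range.

moderate negative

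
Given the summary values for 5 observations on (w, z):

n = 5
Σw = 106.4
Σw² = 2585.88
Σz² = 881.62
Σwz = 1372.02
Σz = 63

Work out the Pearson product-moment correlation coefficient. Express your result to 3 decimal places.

0.187

r = (nΣwz − ΣwΣz) / √[(nΣw² − (Σw)²)(nΣz² − (Σz)²)]
Numerator: 5×1372.02 − 106.4×63 = 156.9
Denominator: √[(12929.4 − 11320.96)(4408.1 − 3969)] = √[1608.44 × 439.1] = 840.3963
r = 156.9 / 840.3963 ≈ 0.187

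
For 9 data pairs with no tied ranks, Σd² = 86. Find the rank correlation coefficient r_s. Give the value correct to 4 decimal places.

0.2833

ρ = 1 − 6Σd² / [n(n²−1)] = 1 − 6×86 / (9×80)
  = 1 − 516/720 = 1 − 0.71667 ≈ 0.2833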